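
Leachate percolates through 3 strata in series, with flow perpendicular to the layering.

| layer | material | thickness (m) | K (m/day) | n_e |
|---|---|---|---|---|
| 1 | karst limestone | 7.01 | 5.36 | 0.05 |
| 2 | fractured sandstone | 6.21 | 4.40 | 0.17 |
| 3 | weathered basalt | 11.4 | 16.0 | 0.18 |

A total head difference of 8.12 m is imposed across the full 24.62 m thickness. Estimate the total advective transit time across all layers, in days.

With flow normal to the layers, continuity requires the same specific discharge q through every layer.
Σ(b_i/K_i) = 7.01/5.36 + 6.21/4.40 + 11.4/16.0 = 3.432 d.
q = Δh / Σ(b_i/K_i) = 8.12 / 3.432 = 2.366 m/day.
In each layer the seepage velocity is v_i = q/n_i, so the layer transit time is t_i = b_i·n_i / q:
  layer 1 (karst limestone): t_1 = 7.01 × 0.05 / 2.366 = 0.1481 d
  layer 2 (fractured sandstone): t_2 = 6.21 × 0.17 / 2.366 = 0.4462 d
  layer 3 (weathered basalt): t_3 = 11.4 × 0.18 / 2.366 = 0.8672 d
Total t = Σ t_i = 1.462 days.

1.46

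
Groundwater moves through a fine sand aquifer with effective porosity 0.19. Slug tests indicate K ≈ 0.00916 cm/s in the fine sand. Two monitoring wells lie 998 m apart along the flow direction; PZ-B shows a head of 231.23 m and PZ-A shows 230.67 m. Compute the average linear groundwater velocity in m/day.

0.0234

Convert K: 0.00916 cm/s × 864 = 7.914 m/day.
Hydraulic gradient i = (231.23 − 230.67) / 998 = 0.56 / 998 = 0.0005611.
Darcy flux q = K · i = 7.914 × 0.0005611 = 0.004441 m/day.
Seepage velocity v = q / n_e = 0.004441 / 0.19 = 0.02337 m/day.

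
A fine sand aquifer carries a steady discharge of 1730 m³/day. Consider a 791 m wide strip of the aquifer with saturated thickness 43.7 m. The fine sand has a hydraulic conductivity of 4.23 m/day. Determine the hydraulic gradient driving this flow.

Cross-sectional area A = 791 × 43.7 = 34567 m².
From Q = K·A·i, i = Q / (K·A) = 1730 / (4.230 × 34567) = 0.01183.

0.0118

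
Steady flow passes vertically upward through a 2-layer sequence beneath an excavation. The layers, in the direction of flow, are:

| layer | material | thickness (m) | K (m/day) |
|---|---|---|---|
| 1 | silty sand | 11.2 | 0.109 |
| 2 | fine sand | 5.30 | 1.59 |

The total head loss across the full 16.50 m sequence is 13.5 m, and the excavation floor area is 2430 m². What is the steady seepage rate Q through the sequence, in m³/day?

309

Flow is perpendicular to layering, so the layers act in series and the equivalent K is the thickness-weighted harmonic mean.
Total thickness L = 11.2 + 5.30 = 16.50 m.
Σ(b_i/K_i) = 11.2/0.109 + 5.30/1.59 = 106.1 d.
K_eq = L / Σ(b_i/K_i) = 16.50 / 106.1 = 0.1555 m/day.
Q = K_eq · A · (Δh/L) = 0.1555 × 2430 × (13.5/16.50) = 309.2 m³/day.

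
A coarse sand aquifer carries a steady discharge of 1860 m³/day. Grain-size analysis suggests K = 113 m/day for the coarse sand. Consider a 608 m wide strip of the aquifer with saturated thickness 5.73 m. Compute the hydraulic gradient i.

0.00472

Cross-sectional area A = 608 × 5.73 = 3484 m².
From Q = K·A·i, i = Q / (K·A) = 1860 / (113.0 × 3484) = 0.004725.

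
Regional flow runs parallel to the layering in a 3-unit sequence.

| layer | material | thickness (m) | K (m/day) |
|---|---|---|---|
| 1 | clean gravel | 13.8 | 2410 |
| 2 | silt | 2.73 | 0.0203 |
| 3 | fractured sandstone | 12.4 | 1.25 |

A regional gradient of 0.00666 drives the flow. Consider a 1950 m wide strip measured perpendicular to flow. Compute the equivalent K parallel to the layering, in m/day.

1150

Flow is parallel to layering, so each bed carries its own Darcy discharge and the transmissivities add.
Σ(K_i·b_i) = 2410×13.8 + 0.0203×2.73 + 1.25×12.4 = 33274 m²/day.
Total thickness b = 28.93 m, so K_eq = Σ(K_i·b_i)/b = 1150 m/day.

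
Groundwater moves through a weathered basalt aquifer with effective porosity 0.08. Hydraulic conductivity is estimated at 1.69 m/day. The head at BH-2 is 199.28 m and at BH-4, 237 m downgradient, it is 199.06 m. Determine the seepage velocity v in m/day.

0.0196

Hydraulic gradient i = (199.28 − 199.06) / 237 = 0.22 / 237 = 0.0009283.
Darcy flux q = K · i = 1.690 × 0.0009283 = 0.001569 m/day.
Seepage velocity v = q / n_e = 0.001569 / 0.08 = 0.01961 m/day.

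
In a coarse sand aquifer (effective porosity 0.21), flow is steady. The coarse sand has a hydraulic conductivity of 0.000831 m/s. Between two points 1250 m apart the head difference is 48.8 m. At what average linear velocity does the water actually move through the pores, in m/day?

13.3

Convert K: 0.000831 m/s × 86400 = 71.80 m/day.
Hydraulic gradient i = Δh / L = 48.8 / 1250 = 0.03904.
Darcy flux q = K · i = 71.80 × 0.03904 = 2.803 m/day.
Seepage velocity v = q / n_e = 2.803 / 0.21 = 13.35 m/day.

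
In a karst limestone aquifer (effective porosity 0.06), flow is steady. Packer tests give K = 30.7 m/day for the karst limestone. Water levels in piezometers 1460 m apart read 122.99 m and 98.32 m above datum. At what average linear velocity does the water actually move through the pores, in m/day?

Hydraulic gradient i = (122.99 − 98.32) / 1460 = 24.67 / 1460 = 0.01690.
Darcy flux q = K · i = 30.70 × 0.01690 = 0.5187 m/day.
Seepage velocity v = q / n_e = 0.5187 / 0.06 = 8.646 m/day.

8.65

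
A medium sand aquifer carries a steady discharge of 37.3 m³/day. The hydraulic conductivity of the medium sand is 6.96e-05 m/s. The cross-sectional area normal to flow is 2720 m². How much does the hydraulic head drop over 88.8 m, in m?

0.203

Convert K: 6.96e-05 m/s × 86400 = 6.013 m/day.
From Q = K·A·i, i = Q / (K·A) = 37.3 / (6.013 × 2720) = 0.002280.
Head loss Δh = i · L = 0.002280 × 88.8 = 0.2025 m.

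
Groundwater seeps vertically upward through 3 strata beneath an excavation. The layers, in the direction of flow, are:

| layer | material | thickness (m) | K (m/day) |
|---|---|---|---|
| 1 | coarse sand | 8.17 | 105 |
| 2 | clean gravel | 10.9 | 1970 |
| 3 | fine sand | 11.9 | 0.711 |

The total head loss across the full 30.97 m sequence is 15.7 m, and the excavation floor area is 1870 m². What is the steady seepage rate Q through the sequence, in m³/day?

Flow is perpendicular to layering, so the layers act in series and the equivalent K is the thickness-weighted harmonic mean.
Total thickness L = 8.17 + 10.9 + 11.9 = 30.97 m.
Σ(b_i/K_i) = 8.17/105 + 10.9/1970 + 11.9/0.711 = 16.82 d.
K_eq = L / Σ(b_i/K_i) = 30.97 / 16.82 = 1.841 m/day.
Q = K_eq · A · (Δh/L) = 1.841 × 1870 × (15.7/30.97) = 1745 m³/day.

1750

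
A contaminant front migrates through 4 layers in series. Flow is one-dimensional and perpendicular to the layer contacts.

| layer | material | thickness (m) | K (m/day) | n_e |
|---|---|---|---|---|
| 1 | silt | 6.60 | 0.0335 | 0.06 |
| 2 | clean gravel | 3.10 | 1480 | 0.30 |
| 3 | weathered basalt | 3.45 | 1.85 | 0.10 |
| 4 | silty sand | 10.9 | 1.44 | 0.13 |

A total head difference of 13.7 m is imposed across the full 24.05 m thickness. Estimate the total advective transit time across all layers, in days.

46.5

With flow normal to the layers, continuity requires the same specific discharge q through every layer.
Σ(b_i/K_i) = 6.60/0.0335 + 3.10/1480 + 3.45/1.85 + 10.9/1.44 = 206.5 d.
q = Δh / Σ(b_i/K_i) = 13.7 / 206.5 = 0.06636 m/day.
In each layer the seepage velocity is v_i = q/n_i, so the layer transit time is t_i = b_i·n_i / q:
  layer 1 (silt): t_1 = 6.60 × 0.06 / 0.06636 = 5.967 d
  layer 2 (clean gravel): t_2 = 3.10 × 0.30 / 0.06636 = 14.01 d
  layer 3 (weathered basalt): t_3 = 3.45 × 0.10 / 0.06636 = 5.199 d
  layer 4 (silty sand): t_4 = 10.9 × 0.13 / 0.06636 = 21.35 d
Total t = Σ t_i = 46.53 days.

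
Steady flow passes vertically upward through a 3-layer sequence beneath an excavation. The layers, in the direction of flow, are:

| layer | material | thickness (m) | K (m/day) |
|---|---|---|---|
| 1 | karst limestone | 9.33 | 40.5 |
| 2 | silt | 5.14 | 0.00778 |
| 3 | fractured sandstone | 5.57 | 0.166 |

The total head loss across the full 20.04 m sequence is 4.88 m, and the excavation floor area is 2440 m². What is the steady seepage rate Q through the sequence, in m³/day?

Flow is perpendicular to layering, so the layers act in series and the equivalent K is the thickness-weighted harmonic mean.
Total thickness L = 9.33 + 5.14 + 5.57 = 20.04 m.
Σ(b_i/K_i) = 9.33/40.5 + 5.14/0.00778 + 5.57/0.166 = 694.5 d.
K_eq = L / Σ(b_i/K_i) = 20.04 / 694.5 = 0.02886 m/day.
Q = K_eq · A · (Δh/L) = 0.02886 × 2440 × (4.88/20.04) = 17.15 m³/day.

17.1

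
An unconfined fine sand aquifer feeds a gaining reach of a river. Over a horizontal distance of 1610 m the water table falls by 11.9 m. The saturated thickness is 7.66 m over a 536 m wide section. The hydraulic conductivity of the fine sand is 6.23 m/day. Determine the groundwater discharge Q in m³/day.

189

Cross-sectional area A = 536 × 7.66 = 4106 m².
Hydraulic gradient i = Δh / L = 11.9 / 1610 = 0.007391.
Darcy's law: Q = K · A · i = 6.230 × 4106 × 0.007391 = 189.1 m³/day.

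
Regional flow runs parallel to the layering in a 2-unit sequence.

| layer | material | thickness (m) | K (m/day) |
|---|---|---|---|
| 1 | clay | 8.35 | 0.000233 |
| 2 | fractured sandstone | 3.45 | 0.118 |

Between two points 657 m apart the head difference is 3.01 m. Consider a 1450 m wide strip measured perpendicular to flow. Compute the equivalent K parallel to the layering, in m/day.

Flow is parallel to layering, so each bed carries its own Darcy discharge and the transmissivities add.
Σ(K_i·b_i) = 0.000233×8.35 + 0.118×3.45 = 0.4090 m²/day.
Total thickness b = 11.80 m, so K_eq = Σ(K_i·b_i)/b = 0.03466 m/day.

0.0347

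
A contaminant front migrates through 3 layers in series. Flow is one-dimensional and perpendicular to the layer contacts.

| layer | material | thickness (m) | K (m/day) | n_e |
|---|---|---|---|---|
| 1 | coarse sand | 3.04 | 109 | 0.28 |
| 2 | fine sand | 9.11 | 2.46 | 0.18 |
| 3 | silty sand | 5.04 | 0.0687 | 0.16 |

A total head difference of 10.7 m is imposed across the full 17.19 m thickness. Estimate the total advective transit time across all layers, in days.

23.8

With flow normal to the layers, continuity requires the same specific discharge q through every layer.
Σ(b_i/K_i) = 3.04/109 + 9.11/2.46 + 5.04/0.0687 = 77.09 d.
q = Δh / Σ(b_i/K_i) = 10.7 / 77.09 = 0.1388 m/day.
In each layer the seepage velocity is v_i = q/n_i, so the layer transit time is t_i = b_i·n_i / q:
  layer 1 (coarse sand): t_1 = 3.04 × 0.28 / 0.1388 = 6.133 d
  layer 2 (fine sand): t_2 = 9.11 × 0.18 / 0.1388 = 11.81 d
  layer 3 (silty sand): t_3 = 5.04 × 0.16 / 0.1388 = 5.810 d
Total t = Σ t_i = 23.76 days.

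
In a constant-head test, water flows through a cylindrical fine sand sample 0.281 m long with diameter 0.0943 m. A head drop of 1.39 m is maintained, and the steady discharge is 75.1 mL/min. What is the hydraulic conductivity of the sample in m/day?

Cross-sectional area A = π·(d/2)² = π × (0.0943/2)² = 0.006984 m².
Convert discharge: 75.1 mL/min = 1.252e-06 m³/s.
Darcy's law rearranged: K = Q·L / (A·Δh) = 1.252e-06 × 0.281 / (0.006984 × 1.39) = 3.623e-05 m/s = 3.130 m/day.

3.13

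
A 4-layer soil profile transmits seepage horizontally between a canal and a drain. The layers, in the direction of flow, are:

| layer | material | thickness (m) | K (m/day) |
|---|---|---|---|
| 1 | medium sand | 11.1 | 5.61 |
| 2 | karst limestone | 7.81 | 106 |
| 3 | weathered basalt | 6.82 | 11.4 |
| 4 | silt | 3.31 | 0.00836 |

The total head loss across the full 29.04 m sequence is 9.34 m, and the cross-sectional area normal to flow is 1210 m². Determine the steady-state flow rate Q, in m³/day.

Flow is perpendicular to layering, so the layers act in series and the equivalent K is the thickness-weighted harmonic mean.
Total thickness L = 11.1 + 7.81 + 6.82 + 3.31 = 29.04 m.
Σ(b_i/K_i) = 11.1/5.61 + 7.81/106 + 6.82/11.4 + 3.31/0.00836 = 398.6 d.
K_eq = L / Σ(b_i/K_i) = 29.04 / 398.6 = 0.07286 m/day.
Q = K_eq · A · (Δh/L) = 0.07286 × 1210 × (9.34/29.04) = 28.35 m³/day.

28.4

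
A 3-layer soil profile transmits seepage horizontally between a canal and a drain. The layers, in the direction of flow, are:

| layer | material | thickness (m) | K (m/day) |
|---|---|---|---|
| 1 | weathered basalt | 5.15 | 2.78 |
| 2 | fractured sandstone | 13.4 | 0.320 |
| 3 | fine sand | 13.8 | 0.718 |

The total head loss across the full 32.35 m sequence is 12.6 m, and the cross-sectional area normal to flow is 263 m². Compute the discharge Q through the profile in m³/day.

Flow is perpendicular to layering, so the layers act in series and the equivalent K is the thickness-weighted harmonic mean.
Total thickness L = 5.15 + 13.4 + 13.8 = 32.35 m.
Σ(b_i/K_i) = 5.15/2.78 + 13.4/0.320 + 13.8/0.718 = 62.95 d.
K_eq = L / Σ(b_i/K_i) = 32.35 / 62.95 = 0.5139 m/day.
Q = K_eq · A · (Δh/L) = 0.5139 × 263 × (12.6/32.35) = 52.64 m³/day.

52.6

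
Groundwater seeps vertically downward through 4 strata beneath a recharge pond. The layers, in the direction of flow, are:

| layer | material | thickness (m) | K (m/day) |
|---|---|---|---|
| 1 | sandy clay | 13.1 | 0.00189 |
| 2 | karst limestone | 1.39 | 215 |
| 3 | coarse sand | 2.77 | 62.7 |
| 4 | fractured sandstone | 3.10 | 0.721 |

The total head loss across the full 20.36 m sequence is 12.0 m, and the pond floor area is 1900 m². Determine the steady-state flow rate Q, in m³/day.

3.29

Flow is perpendicular to layering, so the layers act in series and the equivalent K is the thickness-weighted harmonic mean.
Total thickness L = 13.1 + 1.39 + 2.77 + 3.10 = 20.36 m.
Σ(b_i/K_i) = 13.1/0.00189 + 1.39/215 + 2.77/62.7 + 3.10/0.721 = 6936 d.
K_eq = L / Σ(b_i/K_i) = 20.36 / 6936 = 0.002936 m/day.
Q = K_eq · A · (Δh/L) = 0.002936 × 1900 × (12.0/20.36) = 3.287 m³/day.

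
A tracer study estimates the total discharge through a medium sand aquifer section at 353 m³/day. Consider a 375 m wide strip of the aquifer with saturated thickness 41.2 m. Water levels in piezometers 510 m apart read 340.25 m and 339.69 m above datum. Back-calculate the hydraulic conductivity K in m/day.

Cross-sectional area A = 375 × 41.2 = 15450 m².
Hydraulic gradient i = (340.25 − 339.69) / 510 = 0.56 / 510 = 0.001098.
From Q = K·A·i, K = Q / (A·i) = 353 / (15450 × 0.001098) = 20.81 m/day.

20.8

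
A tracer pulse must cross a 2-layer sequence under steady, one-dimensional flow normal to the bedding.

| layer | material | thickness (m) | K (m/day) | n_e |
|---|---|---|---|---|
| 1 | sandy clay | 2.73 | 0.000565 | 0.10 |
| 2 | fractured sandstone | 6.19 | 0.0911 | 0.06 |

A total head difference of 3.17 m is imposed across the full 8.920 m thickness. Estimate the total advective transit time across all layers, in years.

2.73

With flow normal to the layers, continuity requires the same specific discharge q through every layer.
Σ(b_i/K_i) = 2.73/0.000565 + 6.19/0.0911 = 4900 d.
q = Δh / Σ(b_i/K_i) = 3.17 / 4900 = 0.0006470 m/day.
In each layer the seepage velocity is v_i = q/n_i, so the layer transit time is t_i = b_i·n_i / q:
  layer 1 (sandy clay): t_1 = 2.73 × 0.10 / 0.0006470 = 422.0 d
  layer 2 (fractured sandstone): t_2 = 6.19 × 0.06 / 0.0006470 = 574.1 d
Total t = Σ t_i = 996.0 days = 2.727 years.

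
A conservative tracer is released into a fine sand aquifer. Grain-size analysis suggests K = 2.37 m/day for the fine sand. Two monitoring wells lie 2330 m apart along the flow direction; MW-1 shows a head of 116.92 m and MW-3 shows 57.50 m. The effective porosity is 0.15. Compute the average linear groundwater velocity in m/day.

Hydraulic gradient i = (116.92 − 57.50) / 2330 = 59.42 / 2330 = 0.02550.
Darcy flux q = K · i = 2.370 × 0.02550 = 0.06044 m/day.
Seepage velocity v = q / n_e = 0.06044 / 0.15 = 0.4029 m/day.

0.403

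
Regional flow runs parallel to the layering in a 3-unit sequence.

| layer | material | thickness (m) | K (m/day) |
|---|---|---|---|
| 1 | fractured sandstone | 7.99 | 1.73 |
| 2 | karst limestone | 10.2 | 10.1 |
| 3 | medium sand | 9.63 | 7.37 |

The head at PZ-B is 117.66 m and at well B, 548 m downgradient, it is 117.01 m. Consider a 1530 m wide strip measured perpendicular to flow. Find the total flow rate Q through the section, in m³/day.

341

Flow is parallel to layering, so each bed carries its own Darcy discharge and the transmissivities add.
Σ(K_i·b_i) = 1.73×7.99 + 10.1×10.2 + 7.37×9.63 = 187.8 m²/day.
Hydraulic gradient i = (117.66 − 117.01) / 548 = 0.65 / 548 = 0.001186.
Q = Σ(K_i·b_i) · W · i = 187.8 × 1530 × 0.001186 = 340.8 m³/day.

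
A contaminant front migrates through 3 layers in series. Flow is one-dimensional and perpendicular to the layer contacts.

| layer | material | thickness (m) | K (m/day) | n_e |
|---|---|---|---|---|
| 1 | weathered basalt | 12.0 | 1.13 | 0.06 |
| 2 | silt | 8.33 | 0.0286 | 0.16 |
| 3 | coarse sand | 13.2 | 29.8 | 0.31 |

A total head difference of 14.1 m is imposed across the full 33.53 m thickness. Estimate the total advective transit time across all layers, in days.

132

With flow normal to the layers, continuity requires the same specific discharge q through every layer.
Σ(b_i/K_i) = 12.0/1.13 + 8.33/0.0286 + 13.2/29.8 = 302.3 d.
q = Δh / Σ(b_i/K_i) = 14.1 / 302.3 = 0.04664 m/day.
In each layer the seepage velocity is v_i = q/n_i, so the layer transit time is t_i = b_i·n_i / q:
  layer 1 (weathered basalt): t_1 = 12.0 × 0.06 / 0.04664 = 15.44 d
  layer 2 (silt): t_2 = 8.33 × 0.16 / 0.04664 = 28.58 d
  layer 3 (coarse sand): t_3 = 13.2 × 0.31 / 0.04664 = 87.74 d
Total t = Σ t_i = 131.8 days.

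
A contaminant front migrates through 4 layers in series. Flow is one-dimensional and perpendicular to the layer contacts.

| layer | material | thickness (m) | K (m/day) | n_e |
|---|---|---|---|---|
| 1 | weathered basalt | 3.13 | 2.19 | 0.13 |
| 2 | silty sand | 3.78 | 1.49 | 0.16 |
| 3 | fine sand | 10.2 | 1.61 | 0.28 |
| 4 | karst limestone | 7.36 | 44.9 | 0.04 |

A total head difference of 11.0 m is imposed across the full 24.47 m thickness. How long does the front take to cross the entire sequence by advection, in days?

With flow normal to the layers, continuity requires the same specific discharge q through every layer.
Σ(b_i/K_i) = 3.13/2.19 + 3.78/1.49 + 10.2/1.61 + 7.36/44.9 = 10.47 d.
q = Δh / Σ(b_i/K_i) = 11.0 / 10.47 = 1.051 m/day.
In each layer the seepage velocity is v_i = q/n_i, so the layer transit time is t_i = b_i·n_i / q:
  layer 1 (weathered basalt): t_1 = 3.13 × 0.13 / 1.051 = 0.3871 d
  layer 2 (silty sand): t_2 = 3.78 × 0.16 / 1.051 = 0.5754 d
  layer 3 (fine sand): t_3 = 10.2 × 0.28 / 1.051 = 2.717 d
  layer 4 (karst limestone): t_4 = 7.36 × 0.04 / 1.051 = 0.2801 d
Total t = Σ t_i = 3.960 days.

3.96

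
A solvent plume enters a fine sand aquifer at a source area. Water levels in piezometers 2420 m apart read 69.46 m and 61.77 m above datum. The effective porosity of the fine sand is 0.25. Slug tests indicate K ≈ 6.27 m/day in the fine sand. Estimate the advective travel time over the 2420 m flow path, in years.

Hydraulic gradient i = (69.46 − 61.77) / 2420 = 7.69 / 2420 = 0.003178.
Darcy flux q = K · i = 6.270 × 0.003178 = 0.01992 m/day.
Seepage velocity v = q / n_e = 0.01992 / 0.25 = 0.07970 m/day.
Travel time t = L / v = 2420 / 0.07970 = 30365 days = 83.14 years.

83.1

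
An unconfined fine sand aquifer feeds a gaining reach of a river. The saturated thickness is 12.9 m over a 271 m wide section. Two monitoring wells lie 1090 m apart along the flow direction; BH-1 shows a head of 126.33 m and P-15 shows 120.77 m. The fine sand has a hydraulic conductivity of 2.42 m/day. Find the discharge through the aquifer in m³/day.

43.2

Cross-sectional area A = 271 × 12.9 = 3496 m².
Hydraulic gradient i = (126.33 − 120.77) / 1090 = 5.56 / 1090 = 0.005101.
Darcy's law: Q = K · A · i = 2.420 × 3496 × 0.005101 = 43.15 m³/day.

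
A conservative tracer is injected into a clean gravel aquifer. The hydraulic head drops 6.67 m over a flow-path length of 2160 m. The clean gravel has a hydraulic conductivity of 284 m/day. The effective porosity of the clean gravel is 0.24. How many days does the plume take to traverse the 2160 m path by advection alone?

Hydraulic gradient i = Δh / L = 6.67 / 2160 = 0.003088.
Darcy flux q = K · i = 284.0 × 0.003088 = 0.8770 m/day.
Seepage velocity v = q / n_e = 0.8770 / 0.24 = 3.654 m/day.
Travel time t = L / v = 2160 / 3.654 = 591.1 days.

591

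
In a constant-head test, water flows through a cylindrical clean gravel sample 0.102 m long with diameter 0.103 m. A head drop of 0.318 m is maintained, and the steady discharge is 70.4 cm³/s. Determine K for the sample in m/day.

234

Cross-sectional area A = π·(d/2)² = π × (0.103/2)² = 0.008332 m².
Convert discharge: 70.4 cm³/s = 7.040e-05 m³/s.
Darcy's law rearranged: K = Q·L / (A·Δh) = 7.040e-05 × 0.102 / (0.008332 × 0.318) = 0.002710 m/s = 234.2 m/day.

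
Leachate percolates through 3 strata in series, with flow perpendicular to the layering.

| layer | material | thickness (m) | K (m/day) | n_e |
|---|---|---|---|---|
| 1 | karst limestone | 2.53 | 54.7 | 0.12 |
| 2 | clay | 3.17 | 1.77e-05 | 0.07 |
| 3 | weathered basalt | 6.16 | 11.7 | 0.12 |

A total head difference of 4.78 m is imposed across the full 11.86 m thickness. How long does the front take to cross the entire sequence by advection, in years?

With flow normal to the layers, continuity requires the same specific discharge q through every layer.
Σ(b_i/K_i) = 2.53/54.7 + 3.17/1.77e-05 + 6.16/11.7 = 1.791e+05 d.
q = Δh / Σ(b_i/K_i) = 4.78 / 1.791e+05 = 2.669e-05 m/day.
In each layer the seepage velocity is v_i = q/n_i, so the layer transit time is t_i = b_i·n_i / q:
  layer 1 (karst limestone): t_1 = 2.53 × 0.12 / 2.669e-05 = 11375 d
  layer 2 (clay): t_2 = 3.17 × 0.07 / 2.669e-05 = 8314 d
  layer 3 (weathered basalt): t_3 = 6.16 × 0.12 / 2.669e-05 = 27696 d
Total t = Σ t_i = 47386 days = 129.7 years.

130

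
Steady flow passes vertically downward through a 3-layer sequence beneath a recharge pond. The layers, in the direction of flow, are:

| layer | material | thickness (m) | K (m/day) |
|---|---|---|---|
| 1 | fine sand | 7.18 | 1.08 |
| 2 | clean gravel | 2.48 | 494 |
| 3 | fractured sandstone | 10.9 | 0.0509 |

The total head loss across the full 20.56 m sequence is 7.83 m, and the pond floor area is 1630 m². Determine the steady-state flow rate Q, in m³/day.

Flow is perpendicular to layering, so the layers act in series and the equivalent K is the thickness-weighted harmonic mean.
Total thickness L = 7.18 + 2.48 + 10.9 = 20.56 m.
Σ(b_i/K_i) = 7.18/1.08 + 2.48/494 + 10.9/0.0509 = 220.8 d.
K_eq = L / Σ(b_i/K_i) = 20.56 / 220.8 = 0.09312 m/day.
Q = K_eq · A · (Δh/L) = 0.09312 × 1630 × (7.83/20.56) = 57.80 m³/day.

57.8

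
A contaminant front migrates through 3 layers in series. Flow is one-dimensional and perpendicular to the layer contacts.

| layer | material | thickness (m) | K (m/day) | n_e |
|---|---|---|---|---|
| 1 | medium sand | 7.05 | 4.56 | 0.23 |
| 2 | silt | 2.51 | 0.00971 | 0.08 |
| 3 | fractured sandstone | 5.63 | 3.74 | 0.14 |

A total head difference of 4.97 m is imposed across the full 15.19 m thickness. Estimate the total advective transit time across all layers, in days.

137

With flow normal to the layers, continuity requires the same specific discharge q through every layer.
Σ(b_i/K_i) = 7.05/4.56 + 2.51/0.00971 + 5.63/3.74 = 261.5 d.
q = Δh / Σ(b_i/K_i) = 4.97 / 261.5 = 0.01900 m/day.
In each layer the seepage velocity is v_i = q/n_i, so the layer transit time is t_i = b_i·n_i / q:
  layer 1 (medium sand): t_1 = 7.05 × 0.23 / 0.01900 = 85.33 d
  layer 2 (silt): t_2 = 2.51 × 0.08 / 0.01900 = 10.57 d
  layer 3 (fractured sandstone): t_3 = 5.63 × 0.14 / 0.01900 = 41.48 d
Total t = Σ t_i = 137.4 days.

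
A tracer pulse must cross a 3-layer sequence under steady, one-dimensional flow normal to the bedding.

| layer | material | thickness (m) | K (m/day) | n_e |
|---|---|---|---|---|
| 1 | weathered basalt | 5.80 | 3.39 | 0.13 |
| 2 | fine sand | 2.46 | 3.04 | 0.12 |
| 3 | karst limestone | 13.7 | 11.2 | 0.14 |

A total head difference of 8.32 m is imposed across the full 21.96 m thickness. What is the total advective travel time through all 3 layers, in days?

With flow normal to the layers, continuity requires the same specific discharge q through every layer.
Σ(b_i/K_i) = 5.80/3.39 + 2.46/3.04 + 13.7/11.2 = 3.743 d.
q = Δh / Σ(b_i/K_i) = 8.32 / 3.743 = 2.223 m/day.
In each layer the seepage velocity is v_i = q/n_i, so the layer transit time is t_i = b_i·n_i / q:
  layer 1 (weathered basalt): t_1 = 5.80 × 0.13 / 2.223 = 0.3392 d
  layer 2 (fine sand): t_2 = 2.46 × 0.12 / 2.223 = 0.1328 d
  layer 3 (karst limestone): t_3 = 13.7 × 0.14 / 2.223 = 0.8629 d
Total t = Σ t_i = 1.335 days.

1.34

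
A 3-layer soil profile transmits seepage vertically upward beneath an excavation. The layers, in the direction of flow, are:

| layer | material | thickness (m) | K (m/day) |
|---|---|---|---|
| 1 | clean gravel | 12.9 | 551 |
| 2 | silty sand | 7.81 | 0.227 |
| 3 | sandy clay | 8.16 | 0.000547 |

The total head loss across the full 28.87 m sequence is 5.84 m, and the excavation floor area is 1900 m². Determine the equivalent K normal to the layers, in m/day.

Flow is perpendicular to layering, so the layers act in series and the equivalent K is the thickness-weighted harmonic mean.
Total thickness L = 12.9 + 7.81 + 8.16 = 28.87 m.
Σ(b_i/K_i) = 12.9/551 + 7.81/0.227 + 8.16/0.000547 = 14952 d.
K_eq = L / Σ(b_i/K_i) = 28.87 / 14952 = 0.001931 m/day.

0.00193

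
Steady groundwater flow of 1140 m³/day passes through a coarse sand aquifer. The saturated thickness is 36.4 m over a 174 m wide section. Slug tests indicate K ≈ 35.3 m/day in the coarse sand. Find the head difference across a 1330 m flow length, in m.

6.78

Cross-sectional area A = 174 × 36.4 = 6334 m².
From Q = K·A·i, i = Q / (K·A) = 1140 / (35.30 × 6334) = 0.005099.
Head loss Δh = i · L = 0.005099 × 1330 = 6.782 m.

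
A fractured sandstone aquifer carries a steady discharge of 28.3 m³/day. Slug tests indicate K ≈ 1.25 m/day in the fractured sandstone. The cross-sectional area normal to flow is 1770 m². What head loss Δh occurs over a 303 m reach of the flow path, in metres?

3.88

From Q = K·A·i, i = Q / (K·A) = 28.3 / (1.250 × 1770) = 0.01279.
Head loss Δh = i · L = 0.01279 × 303 = 3.876 m.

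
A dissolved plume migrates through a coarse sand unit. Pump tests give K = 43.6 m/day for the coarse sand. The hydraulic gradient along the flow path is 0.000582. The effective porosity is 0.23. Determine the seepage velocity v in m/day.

Hydraulic gradient i = 0.000582.
Darcy flux q = K · i = 43.60 × 0.0005820 = 0.02538 m/day.
Seepage velocity v = q / n_e = 0.02538 / 0.23 = 0.1103 m/day.

0.110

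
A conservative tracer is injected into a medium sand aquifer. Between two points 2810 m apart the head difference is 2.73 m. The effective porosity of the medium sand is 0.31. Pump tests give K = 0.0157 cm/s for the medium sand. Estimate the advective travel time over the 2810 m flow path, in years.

181

Convert K: 0.0157 cm/s × 864 = 13.56 m/day.
Hydraulic gradient i = Δh / L = 2.73 / 2810 = 0.0009715.
Darcy flux q = K · i = 13.56 × 0.0009715 = 0.01318 m/day.
Seepage velocity v = q / n_e = 0.01318 / 0.31 = 0.04251 m/day.
Travel time t = L / v = 2810 / 0.04251 = 66100 days = 181.0 years.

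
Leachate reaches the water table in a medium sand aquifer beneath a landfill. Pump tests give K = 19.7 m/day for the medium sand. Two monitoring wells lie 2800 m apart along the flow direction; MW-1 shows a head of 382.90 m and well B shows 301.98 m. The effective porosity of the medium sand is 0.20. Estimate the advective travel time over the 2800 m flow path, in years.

2.69

Hydraulic gradient i = (382.90 − 301.98) / 2800 = 80.92 / 2800 = 0.02890.
Darcy flux q = K · i = 19.70 × 0.02890 = 0.5693 m/day.
Seepage velocity v = q / n_e = 0.5693 / 0.20 = 2.847 m/day.
Travel time t = L / v = 2800 / 2.847 = 983.6 days = 2.693 years.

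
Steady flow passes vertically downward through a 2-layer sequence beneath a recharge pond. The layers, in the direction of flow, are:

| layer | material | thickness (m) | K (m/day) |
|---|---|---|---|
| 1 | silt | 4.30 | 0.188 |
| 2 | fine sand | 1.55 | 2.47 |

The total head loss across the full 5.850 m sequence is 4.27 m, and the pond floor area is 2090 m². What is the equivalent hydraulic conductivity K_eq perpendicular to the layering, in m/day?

0.249

Flow is perpendicular to layering, so the layers act in series and the equivalent K is the thickness-weighted harmonic mean.
Total thickness L = 4.30 + 1.55 = 5.850 m.
Σ(b_i/K_i) = 4.30/0.188 + 1.55/2.47 = 23.50 d.
K_eq = L / Σ(b_i/K_i) = 5.850 / 23.50 = 0.2489 m/day.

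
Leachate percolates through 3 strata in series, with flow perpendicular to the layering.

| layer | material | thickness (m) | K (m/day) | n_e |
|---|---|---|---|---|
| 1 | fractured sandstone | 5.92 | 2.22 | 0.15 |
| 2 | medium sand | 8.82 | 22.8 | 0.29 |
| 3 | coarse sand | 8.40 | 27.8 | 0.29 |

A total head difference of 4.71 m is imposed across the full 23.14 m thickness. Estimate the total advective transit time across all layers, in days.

4.19

With flow normal to the layers, continuity requires the same specific discharge q through every layer.
Σ(b_i/K_i) = 5.92/2.22 + 8.82/22.8 + 8.40/27.8 = 3.356 d.
q = Δh / Σ(b_i/K_i) = 4.71 / 3.356 = 1.404 m/day.
In each layer the seepage velocity is v_i = q/n_i, so the layer transit time is t_i = b_i·n_i / q:
  layer 1 (fractured sandstone): t_1 = 5.92 × 0.15 / 1.404 = 0.6327 d
  layer 2 (medium sand): t_2 = 8.82 × 0.29 / 1.404 = 1.822 d
  layer 3 (coarse sand): t_3 = 8.40 × 0.29 / 1.404 = 1.736 d
Total t = Σ t_i = 4.191 days.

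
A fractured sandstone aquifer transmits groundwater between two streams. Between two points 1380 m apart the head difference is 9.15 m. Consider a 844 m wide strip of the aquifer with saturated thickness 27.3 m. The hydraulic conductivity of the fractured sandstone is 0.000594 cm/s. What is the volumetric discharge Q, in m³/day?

78.4

Convert K: 0.000594 cm/s × 864 = 0.5132 m/day.
Cross-sectional area A = 844 × 27.3 = 23041 m².
Hydraulic gradient i = Δh / L = 9.15 / 1380 = 0.006630.
Darcy's law: Q = K · A · i = 0.5132 × 23041 × 0.006630 = 78.41 m³/day.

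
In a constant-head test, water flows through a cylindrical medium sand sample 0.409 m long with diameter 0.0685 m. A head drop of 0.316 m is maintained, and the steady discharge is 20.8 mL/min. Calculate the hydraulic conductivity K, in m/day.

10.5

Cross-sectional area A = π·(d/2)² = π × (0.0685/2)² = 0.003685 m².
Convert discharge: 20.8 mL/min = 3.467e-07 m³/s.
Darcy's law rearranged: K = Q·L / (A·Δh) = 3.467e-07 × 0.409 / (0.003685 × 0.316) = 0.0001218 m/s = 10.52 m/day.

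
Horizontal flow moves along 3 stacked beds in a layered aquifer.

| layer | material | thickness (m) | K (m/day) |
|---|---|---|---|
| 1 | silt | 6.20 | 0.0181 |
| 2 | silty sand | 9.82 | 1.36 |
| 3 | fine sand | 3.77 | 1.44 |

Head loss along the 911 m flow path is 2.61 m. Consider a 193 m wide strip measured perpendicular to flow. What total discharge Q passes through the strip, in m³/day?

Flow is parallel to layering, so each bed carries its own Darcy discharge and the transmissivities add.
Σ(K_i·b_i) = 0.0181×6.20 + 1.36×9.82 + 1.44×3.77 = 18.90 m²/day.
Hydraulic gradient i = Δh / L = 2.61 / 911 = 0.002865.
Q = Σ(K_i·b_i) · W · i = 18.90 × 193 × 0.002865 = 10.45 m³/day.

10.4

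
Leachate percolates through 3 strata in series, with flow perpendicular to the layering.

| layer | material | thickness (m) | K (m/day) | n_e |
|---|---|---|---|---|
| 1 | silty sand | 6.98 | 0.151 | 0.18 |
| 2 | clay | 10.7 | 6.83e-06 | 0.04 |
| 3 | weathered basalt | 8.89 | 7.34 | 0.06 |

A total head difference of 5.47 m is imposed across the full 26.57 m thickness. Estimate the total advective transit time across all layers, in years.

With flow normal to the layers, continuity requires the same specific discharge q through every layer.
Σ(b_i/K_i) = 6.98/0.151 + 10.7/6.83e-06 + 8.89/7.34 = 1.567e+06 d.
q = Δh / Σ(b_i/K_i) = 5.47 / 1.567e+06 = 3.491e-06 m/day.
In each layer the seepage velocity is v_i = q/n_i, so the layer transit time is t_i = b_i·n_i / q:
  layer 1 (silty sand): t_1 = 6.98 × 0.18 / 3.491e-06 = 3.598e+05 d
  layer 2 (clay): t_2 = 10.7 × 0.04 / 3.491e-06 = 1.226e+05 d
  layer 3 (weathered basalt): t_3 = 8.89 × 0.06 / 3.491e-06 = 1.528e+05 d
Total t = Σ t_i = 6.352e+05 days = 1739 years.

1740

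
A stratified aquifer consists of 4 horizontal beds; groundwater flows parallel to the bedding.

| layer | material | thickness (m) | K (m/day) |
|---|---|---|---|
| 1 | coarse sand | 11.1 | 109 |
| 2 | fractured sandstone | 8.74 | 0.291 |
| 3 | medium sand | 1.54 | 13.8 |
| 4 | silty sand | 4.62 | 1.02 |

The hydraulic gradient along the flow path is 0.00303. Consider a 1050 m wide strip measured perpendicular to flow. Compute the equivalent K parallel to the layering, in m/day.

47.6

Flow is parallel to layering, so each bed carries its own Darcy discharge and the transmissivities add.
Σ(K_i·b_i) = 109×11.1 + 0.291×8.74 + 13.8×1.54 + 1.02×4.62 = 1238 m²/day.
Total thickness b = 26.00 m, so K_eq = Σ(K_i·b_i)/b = 47.63 m/day.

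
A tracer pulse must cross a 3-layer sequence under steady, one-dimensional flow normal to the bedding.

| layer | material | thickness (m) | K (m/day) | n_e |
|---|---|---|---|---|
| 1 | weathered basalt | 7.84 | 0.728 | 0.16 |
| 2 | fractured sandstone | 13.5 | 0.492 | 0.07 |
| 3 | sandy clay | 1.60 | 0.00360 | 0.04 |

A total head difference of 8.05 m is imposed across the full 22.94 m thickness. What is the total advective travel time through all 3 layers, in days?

136

With flow normal to the layers, continuity requires the same specific discharge q through every layer.
Σ(b_i/K_i) = 7.84/0.728 + 13.5/0.492 + 1.60/0.00360 = 482.7 d.
q = Δh / Σ(b_i/K_i) = 8.05 / 482.7 = 0.01668 m/day.
In each layer the seepage velocity is v_i = q/n_i, so the layer transit time is t_i = b_i·n_i / q:
  layer 1 (weathered basalt): t_1 = 7.84 × 0.16 / 0.01668 = 75.21 d
  layer 2 (fractured sandstone): t_2 = 13.5 × 0.07 / 0.01668 = 56.66 d
  layer 3 (sandy clay): t_3 = 1.60 × 0.04 / 0.01668 = 3.837 d
Total t = Σ t_i = 135.7 days.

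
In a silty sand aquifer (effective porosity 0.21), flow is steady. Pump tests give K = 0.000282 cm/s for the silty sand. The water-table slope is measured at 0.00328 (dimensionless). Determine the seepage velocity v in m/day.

Convert K: 0.000282 cm/s × 864 = 0.2436 m/day.
Hydraulic gradient i = 0.00328.
Darcy flux q = K · i = 0.2436 × 0.003280 = 0.0007992 m/day.
Seepage velocity v = q / n_e = 0.0007992 / 0.21 = 0.003806 m/day.

0.00381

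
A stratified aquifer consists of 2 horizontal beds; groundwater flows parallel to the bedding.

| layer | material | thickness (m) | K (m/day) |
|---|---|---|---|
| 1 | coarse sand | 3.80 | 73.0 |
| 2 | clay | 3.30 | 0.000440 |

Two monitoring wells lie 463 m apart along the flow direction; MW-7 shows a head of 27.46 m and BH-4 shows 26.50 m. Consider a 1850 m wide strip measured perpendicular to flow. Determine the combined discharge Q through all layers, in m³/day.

Flow is parallel to layering, so each bed carries its own Darcy discharge and the transmissivities add.
Σ(K_i·b_i) = 73.0×3.80 + 0.000440×3.30 = 277.4 m²/day.
Hydraulic gradient i = (27.46 − 26.50) / 463 = 0.96 / 463 = 0.002073.
Q = Σ(K_i·b_i) · W · i = 277.4 × 1850 × 0.002073 = 1064 m³/day.

1060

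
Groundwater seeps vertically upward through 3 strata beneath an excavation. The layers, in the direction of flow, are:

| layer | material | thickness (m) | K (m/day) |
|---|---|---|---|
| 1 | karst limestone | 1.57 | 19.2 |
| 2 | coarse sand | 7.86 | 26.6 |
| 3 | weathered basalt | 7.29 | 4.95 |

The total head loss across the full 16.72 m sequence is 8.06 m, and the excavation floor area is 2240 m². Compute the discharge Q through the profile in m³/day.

Flow is perpendicular to layering, so the layers act in series and the equivalent K is the thickness-weighted harmonic mean.
Total thickness L = 1.57 + 7.86 + 7.29 = 16.72 m.
Σ(b_i/K_i) = 1.57/19.2 + 7.86/26.6 + 7.29/4.95 = 1.850 d.
K_eq = L / Σ(b_i/K_i) = 16.72 / 1.850 = 9.038 m/day.
Q = K_eq · A · (Δh/L) = 9.038 × 2240 × (8.06/16.72) = 9759 m³/day.

9760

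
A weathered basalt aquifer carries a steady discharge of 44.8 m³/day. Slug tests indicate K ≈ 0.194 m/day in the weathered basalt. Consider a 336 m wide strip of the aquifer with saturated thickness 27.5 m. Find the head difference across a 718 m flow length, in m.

Cross-sectional area A = 336 × 27.5 = 9240 m².
From Q = K·A·i, i = Q / (K·A) = 44.8 / (0.1940 × 9240) = 0.02499.
Head loss Δh = i · L = 0.02499 × 718 = 17.94 m.

17.9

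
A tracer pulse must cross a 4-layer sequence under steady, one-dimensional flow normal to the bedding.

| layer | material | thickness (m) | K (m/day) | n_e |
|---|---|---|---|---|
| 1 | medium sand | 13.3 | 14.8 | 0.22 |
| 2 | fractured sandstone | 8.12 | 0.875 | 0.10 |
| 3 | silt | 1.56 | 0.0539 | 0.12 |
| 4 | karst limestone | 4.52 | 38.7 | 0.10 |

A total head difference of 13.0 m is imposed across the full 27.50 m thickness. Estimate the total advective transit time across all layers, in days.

13.2

With flow normal to the layers, continuity requires the same specific discharge q through every layer.
Σ(b_i/K_i) = 13.3/14.8 + 8.12/0.875 + 1.56/0.0539 + 4.52/38.7 = 39.24 d.
q = Δh / Σ(b_i/K_i) = 13.0 / 39.24 = 0.3313 m/day.
In each layer the seepage velocity is v_i = q/n_i, so the layer transit time is t_i = b_i·n_i / q:
  layer 1 (medium sand): t_1 = 13.3 × 0.22 / 0.3313 = 8.832 d
  layer 2 (fractured sandstone): t_2 = 8.12 × 0.10 / 0.3313 = 2.451 d
  layer 3 (silt): t_3 = 1.56 × 0.12 / 0.3313 = 0.5650 d
  layer 4 (karst limestone): t_4 = 4.52 × 0.10 / 0.3313 = 1.364 d
Total t = Σ t_i = 13.21 days.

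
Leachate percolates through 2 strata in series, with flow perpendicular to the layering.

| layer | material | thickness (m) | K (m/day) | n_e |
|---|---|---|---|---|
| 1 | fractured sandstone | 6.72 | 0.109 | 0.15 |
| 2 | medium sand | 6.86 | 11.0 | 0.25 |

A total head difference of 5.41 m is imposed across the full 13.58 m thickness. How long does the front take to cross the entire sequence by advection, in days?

With flow normal to the layers, continuity requires the same specific discharge q through every layer.
Σ(b_i/K_i) = 6.72/0.109 + 6.86/11.0 = 62.28 d.
q = Δh / Σ(b_i/K_i) = 5.41 / 62.28 = 0.08687 m/day.
In each layer the seepage velocity is v_i = q/n_i, so the layer transit time is t_i = b_i·n_i / q:
  layer 1 (fractured sandstone): t_1 = 6.72 × 0.15 / 0.08687 = 11.60 d
  layer 2 (medium sand): t_2 = 6.86 × 0.25 / 0.08687 = 19.74 d
Total t = Σ t_i = 31.34 days.

31.3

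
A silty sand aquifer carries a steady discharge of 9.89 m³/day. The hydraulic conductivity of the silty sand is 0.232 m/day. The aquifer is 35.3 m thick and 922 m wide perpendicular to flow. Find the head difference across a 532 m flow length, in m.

Cross-sectional area A = 922 × 35.3 = 32547 m².
From Q = K·A·i, i = Q / (K·A) = 9.89 / (0.2320 × 32547) = 0.001310.
Head loss Δh = i · L = 0.001310 × 532 = 0.6968 m.

0.697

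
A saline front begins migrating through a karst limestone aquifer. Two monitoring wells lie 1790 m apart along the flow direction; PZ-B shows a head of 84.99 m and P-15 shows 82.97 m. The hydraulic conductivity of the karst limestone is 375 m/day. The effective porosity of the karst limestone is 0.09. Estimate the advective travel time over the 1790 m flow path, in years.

1.04

Hydraulic gradient i = (84.99 − 82.97) / 1790 = 2.02 / 1790 = 0.001128.
Darcy flux q = K · i = 375.0 × 0.001128 = 0.4232 m/day.
Seepage velocity v = q / n_e = 0.4232 / 0.09 = 4.702 m/day.
Travel time t = L / v = 1790 / 4.702 = 380.7 days = 1.042 years.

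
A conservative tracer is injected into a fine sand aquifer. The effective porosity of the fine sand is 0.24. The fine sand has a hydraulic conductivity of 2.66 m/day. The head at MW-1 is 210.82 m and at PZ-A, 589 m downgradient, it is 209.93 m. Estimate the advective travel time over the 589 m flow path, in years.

Hydraulic gradient i = (210.82 − 209.93) / 589 = 0.89 / 589 = 0.001511.
Darcy flux q = K · i = 2.660 × 0.001511 = 0.004019 m/day.
Seepage velocity v = q / n_e = 0.004019 / 0.24 = 0.01675 m/day.
Travel time t = L / v = 589 / 0.01675 = 35170 days = 96.29 years.

96.3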